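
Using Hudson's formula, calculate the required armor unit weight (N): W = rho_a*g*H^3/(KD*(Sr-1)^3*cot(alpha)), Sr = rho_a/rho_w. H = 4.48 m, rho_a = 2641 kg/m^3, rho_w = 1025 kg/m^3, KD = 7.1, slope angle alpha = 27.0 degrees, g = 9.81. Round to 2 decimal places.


Sr = rho_a / rho_w = 2641 / 1025 = 2.576585
(Sr - 1) = 1.576585
(Sr - 1)^3 = 3.918794
cot(27.0) = 1 / tan(27.0) = 1 / 0.509525 = 1.962611
Numerator = 2641 * 9.81 * 4.48^3 = 2329546.8582
Denominator = 7.1 * 3.918794 * 1.962611 = 54.606575
W = 2329546.8582 / 54.606575
W = 42660.56 N

42660.56


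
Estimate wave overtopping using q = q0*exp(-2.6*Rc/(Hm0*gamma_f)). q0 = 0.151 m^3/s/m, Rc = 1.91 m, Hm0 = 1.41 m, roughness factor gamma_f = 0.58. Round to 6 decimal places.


q = q0 * exp(-2.6 * Rc / (Hm0 * gamma_f))
Exponent = -2.6 * 1.91 / (1.41 * 0.58)
= -2.6 * 1.91 / 0.8178
= -6.072389
exp(-6.072389) = 0.002306
q = 0.151 * 0.002306
q = 0.000348 m^3/s/m

0.000348


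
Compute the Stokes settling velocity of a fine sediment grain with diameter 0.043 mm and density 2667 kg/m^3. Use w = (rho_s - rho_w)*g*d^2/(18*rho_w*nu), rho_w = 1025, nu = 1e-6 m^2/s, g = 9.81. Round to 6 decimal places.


w = (rho_s - rho_w) * g * d^2 / (18 * rho_w * nu)
d = 0.043 mm = 0.000043 m
rho_s - rho_w = 2667 - 1025 = 1642
Numerator = 1642 * 9.81 * (0.000043)^2 = 0.000029783729
Denominator = 18 * 1025 * 1e-6 = 0.018450
w = 0.001614 m/s

0.001614


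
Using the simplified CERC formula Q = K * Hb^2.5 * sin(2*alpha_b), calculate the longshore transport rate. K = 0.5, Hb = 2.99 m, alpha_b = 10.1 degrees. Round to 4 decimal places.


Q = K * Hb^2.5 * sin(2 * alpha_b)
Hb^2.5 = 2.99^2.5 = 15.458878
sin(2 * 10.1) = sin(20.2) = 0.345298
Q = 0.5 * 15.458878 * 0.345298
Q = 2.6690 m^3/s

2.6690


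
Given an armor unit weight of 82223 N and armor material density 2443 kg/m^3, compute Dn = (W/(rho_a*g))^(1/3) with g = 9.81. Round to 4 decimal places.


V = W / (rho_a * g)
V = 82223 / (2443 * 9.81)
V = 82223 / 23965.83
V = 3.430843 m^3
Dn = V^(1/3) = 3.430843^(1/3)
Dn = 1.5082 m

1.5082


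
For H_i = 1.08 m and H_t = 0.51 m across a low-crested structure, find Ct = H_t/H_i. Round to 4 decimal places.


Ct = H_t / H_i
Ct = 0.51 / 1.08
Ct = 0.4722

0.4722


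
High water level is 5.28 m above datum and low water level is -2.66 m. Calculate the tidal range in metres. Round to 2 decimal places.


Tidal range = High water - Low water
Tidal range = 5.28 - (-2.66)
Tidal range = 7.94 m

7.94


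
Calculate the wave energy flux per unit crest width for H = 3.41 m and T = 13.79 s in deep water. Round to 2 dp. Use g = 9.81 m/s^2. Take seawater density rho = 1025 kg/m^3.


P = rho * g^2 * H^2 * T / (32 * pi)
P = 1025 * 9.81^2 * 3.41^2 * 13.79 / (32 * pi)
P = 1025 * 96.2361 * 11.6281 * 13.79 / 100.53096
P = 157338.52 W/m

157338.52


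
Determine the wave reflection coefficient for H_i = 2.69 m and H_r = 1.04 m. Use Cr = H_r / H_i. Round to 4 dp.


Cr = H_r / H_i
Cr = 1.04 / 2.69
Cr = 0.3866

0.3866


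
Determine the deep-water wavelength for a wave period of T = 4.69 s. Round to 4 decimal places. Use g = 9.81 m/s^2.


L0 = g * T^2 / (2 * pi)
L0 = 9.81 * 4.69^2 / (2 * pi)
L0 = 9.81 * 21.9961 / 6.28319
L0 = 215.7817 / 6.28319
L0 = 34.3427 m

34.3427


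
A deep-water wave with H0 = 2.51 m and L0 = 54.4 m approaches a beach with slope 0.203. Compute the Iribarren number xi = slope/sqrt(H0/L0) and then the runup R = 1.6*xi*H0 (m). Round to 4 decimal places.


xi = slope / sqrt(H0/L0)
H0/L0 = 2.51/54.4 = 0.046140
sqrt(0.046140) = 0.214802
xi = 0.203 / 0.214802 = 0.945058
R = 1.6 * xi * H0 = 1.6 * 0.945058 * 2.51
R = 3.7954 m

3.7954


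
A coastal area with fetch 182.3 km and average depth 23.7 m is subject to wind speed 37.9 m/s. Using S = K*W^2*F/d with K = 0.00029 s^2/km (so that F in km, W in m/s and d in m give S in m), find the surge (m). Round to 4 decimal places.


S = K * W^2 * F / d
W^2 = 37.9^2 = 1436.41
S = 0.00029 * 1436.41 * 182.3 / 23.7
Numerator = 0.00029 * 1436.41 * 182.3 = 75.938687
S = 75.938687 / 23.7 = 3.2042 m

3.2042


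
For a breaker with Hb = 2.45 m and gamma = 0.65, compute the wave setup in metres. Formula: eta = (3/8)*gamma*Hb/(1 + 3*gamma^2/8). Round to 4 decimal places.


eta = (3/8) * gamma * Hb / (1 + 3*gamma^2/8)
Numerator = (3/8) * 0.65 * 2.45 = 0.597188
Denominator = 1 + 3*0.65^2/8 = 1 + 0.158438 = 1.158438
eta = 0.597188 / 1.158438
eta = 0.5155 m

0.5155


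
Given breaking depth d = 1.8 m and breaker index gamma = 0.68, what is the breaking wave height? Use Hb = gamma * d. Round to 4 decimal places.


Hb = gamma * d
Hb = 0.68 * 1.8
Hb = 1.2240 m

1.2240


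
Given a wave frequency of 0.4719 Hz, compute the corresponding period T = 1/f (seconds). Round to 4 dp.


T = 1 / f
T = 1 / 0.4719
T = 2.1191 s

2.1191


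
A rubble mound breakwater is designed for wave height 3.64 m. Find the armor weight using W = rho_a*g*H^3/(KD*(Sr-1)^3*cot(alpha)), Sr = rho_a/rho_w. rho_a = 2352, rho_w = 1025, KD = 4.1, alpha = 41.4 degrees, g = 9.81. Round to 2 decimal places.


Sr = rho_a / rho_w = 2352 / 1025 = 2.294634
(Sr - 1) = 1.294634
(Sr - 1)^3 = 2.169907
cot(41.4) = 1 / tan(41.4) = 1 / 0.881619 = 1.134277
Numerator = 2352 * 9.81 * 3.64^3 = 1112782.9831
Denominator = 4.1 * 2.169907 * 1.134277 = 10.091234
W = 1112782.9831 / 10.091234
W = 110272.24 N

110272.24


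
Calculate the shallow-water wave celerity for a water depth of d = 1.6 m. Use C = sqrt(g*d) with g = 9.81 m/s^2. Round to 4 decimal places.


Using the shallow-water approximation:
C = sqrt(g * d) = sqrt(9.81 * 1.6)
C = sqrt(15.6960)
C = 3.9618 m/s

3.9618


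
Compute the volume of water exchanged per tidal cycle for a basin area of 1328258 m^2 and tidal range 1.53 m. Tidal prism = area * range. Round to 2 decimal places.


Tidal prism = Area * Tidal range
P = 1328258 * 1.53
P = 2032234.74 m^3

2032234.74


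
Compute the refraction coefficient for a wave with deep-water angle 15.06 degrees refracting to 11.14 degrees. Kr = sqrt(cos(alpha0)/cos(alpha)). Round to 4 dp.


Kr = sqrt(cos(alpha0) / cos(alpha))
cos(15.06) = 0.965654
cos(11.14) = 0.981158
Kr = sqrt(0.965654 / 0.981158)
Kr = sqrt(0.984199)
Kr = 0.9921

0.9921


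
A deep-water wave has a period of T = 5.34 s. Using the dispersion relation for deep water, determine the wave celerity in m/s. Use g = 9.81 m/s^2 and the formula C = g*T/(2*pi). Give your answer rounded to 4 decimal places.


We use the deep-water celerity formula:
C = g * T / (2 * pi)
C = 9.81 * 5.34 / (2 * 3.14159...)
C = 52.385400 / 6.283185
C = 8.3374 m/s

8.3374


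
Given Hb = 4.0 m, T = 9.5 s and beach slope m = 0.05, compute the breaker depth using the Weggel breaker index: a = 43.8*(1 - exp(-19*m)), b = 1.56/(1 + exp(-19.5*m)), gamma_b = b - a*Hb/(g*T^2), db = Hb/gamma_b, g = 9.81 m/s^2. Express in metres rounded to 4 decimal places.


a = 43.8 * (1 - exp(-19 * m))
exp(-19 * 0.05) = exp(-0.9500) = 0.386741
a = 43.8 * (1 - 0.386741) = 26.860743
b = 1.56 / (1 + exp(-19.5 * m))
exp(-19.5 * 0.05) = exp(-0.9750) = 0.377192
b = 1.56 / (1 + 0.377192) = 1.132739
Hb / (g * T^2) = 4.0 / (9.81 * 9.5^2) = 4.0 / 885.3525 = 0.00451797
gamma_b = b - a * Hb/(g*T^2) = 1.132739 - 26.860743 * 0.00451797 = 1.011383
db = Hb / gamma_b = 4.0 / 1.011383
db = 3.9550 m

3.9550


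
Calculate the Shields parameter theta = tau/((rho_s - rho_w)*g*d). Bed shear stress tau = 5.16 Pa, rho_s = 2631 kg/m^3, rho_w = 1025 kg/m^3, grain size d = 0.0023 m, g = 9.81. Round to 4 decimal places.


theta = tau / ((rho_s - rho_w) * g * d)
rho_s - rho_w = 2631 - 1025 = 1606
Denominator = 1606 * 9.81 * 0.0023 = 36.236178
theta = 5.16 / 36.236178
theta = 0.1424

0.1424


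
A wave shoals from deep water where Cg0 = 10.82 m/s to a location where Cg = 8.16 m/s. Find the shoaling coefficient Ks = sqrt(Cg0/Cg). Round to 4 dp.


Ks = sqrt(Cg0 / Cg)
Ks = sqrt(10.82 / 8.16)
Ks = sqrt(1.3260)
Ks = 1.1515

1.1515


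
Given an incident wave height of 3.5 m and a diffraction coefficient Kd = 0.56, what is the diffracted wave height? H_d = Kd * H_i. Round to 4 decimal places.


H_d = Kd * H_i
H_d = 0.56 * 3.5
H_d = 1.9600 m

1.9600


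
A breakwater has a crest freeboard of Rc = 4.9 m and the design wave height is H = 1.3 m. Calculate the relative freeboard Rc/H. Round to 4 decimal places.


Relative freeboard = Rc / H
= 4.9 / 1.3
= 3.7692

3.7692


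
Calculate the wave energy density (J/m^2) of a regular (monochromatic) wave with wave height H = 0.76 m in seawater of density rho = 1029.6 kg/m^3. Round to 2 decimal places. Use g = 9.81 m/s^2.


E = (1/8) * rho * g * H^2
E = (1/8) * 1029.6 * 9.81 * 0.76^2
E = 0.125 * 1029.6 * 9.81 * 0.5776
E = 729.25 J/m^2

729.25


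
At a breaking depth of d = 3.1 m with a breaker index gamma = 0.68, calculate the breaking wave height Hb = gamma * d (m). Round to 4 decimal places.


Hb = gamma * d
Hb = 0.68 * 3.1
Hb = 2.1080 m

2.1080


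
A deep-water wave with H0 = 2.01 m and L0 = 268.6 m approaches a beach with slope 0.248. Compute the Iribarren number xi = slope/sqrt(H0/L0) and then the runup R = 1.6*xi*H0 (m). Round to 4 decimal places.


xi = slope / sqrt(H0/L0)
H0/L0 = 2.01/268.6 = 0.007483
sqrt(0.007483) = 0.086506
xi = 0.248 / 0.086506 = 2.866861
R = 1.6 * xi * H0 = 1.6 * 2.866861 * 2.01
R = 9.2198 m

9.2198


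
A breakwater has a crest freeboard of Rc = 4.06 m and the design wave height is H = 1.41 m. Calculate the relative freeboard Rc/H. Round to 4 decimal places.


Relative freeboard = Rc / H
= 4.06 / 1.41
= 2.8794

2.8794


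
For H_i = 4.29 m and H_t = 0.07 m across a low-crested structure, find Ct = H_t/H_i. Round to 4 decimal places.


Ct = H_t / H_i
Ct = 0.07 / 4.29
Ct = 0.0163

0.0163


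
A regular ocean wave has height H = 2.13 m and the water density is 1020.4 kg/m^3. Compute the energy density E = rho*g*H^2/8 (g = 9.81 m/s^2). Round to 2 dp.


E = (1/8) * rho * g * H^2
E = (1/8) * 1020.4 * 9.81 * 2.13^2
E = 0.125 * 1020.4 * 9.81 * 4.5369
E = 5676.87 J/m^2

5676.87


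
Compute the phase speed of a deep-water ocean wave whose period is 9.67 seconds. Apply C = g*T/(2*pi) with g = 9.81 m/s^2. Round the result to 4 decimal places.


We use the deep-water celerity formula:
C = g * T / (2 * pi)
C = 9.81 * 9.67 / (2 * 3.14159...)
C = 94.862700 / 6.283185
C = 15.0979 m/s

15.0979


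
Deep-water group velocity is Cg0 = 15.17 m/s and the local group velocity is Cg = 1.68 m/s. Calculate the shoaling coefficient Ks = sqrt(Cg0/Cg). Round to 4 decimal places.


Ks = sqrt(Cg0 / Cg)
Ks = sqrt(15.17 / 1.68)
Ks = sqrt(9.0298)
Ks = 3.0050

3.0050


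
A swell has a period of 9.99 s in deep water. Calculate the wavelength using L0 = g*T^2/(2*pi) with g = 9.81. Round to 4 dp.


L0 = g * T^2 / (2 * pi)
L0 = 9.81 * 9.99^2 / (2 * pi)
L0 = 9.81 * 99.8001 / 6.28319
L0 = 979.0390 / 6.28319
L0 = 155.8189 m

155.8189


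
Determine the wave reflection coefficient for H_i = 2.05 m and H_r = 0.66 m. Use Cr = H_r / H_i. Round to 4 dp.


Cr = H_r / H_i
Cr = 0.66 / 2.05
Cr = 0.3220

0.3220


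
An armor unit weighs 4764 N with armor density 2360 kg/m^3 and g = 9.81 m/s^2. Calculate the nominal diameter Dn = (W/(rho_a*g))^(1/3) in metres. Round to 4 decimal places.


V = W / (rho_a * g)
V = 4764 / (2360 * 9.81)
V = 4764 / 23151.60
V = 0.205774 m^3
Dn = V^(1/3) = 0.205774^(1/3)
Dn = 0.5904 m

0.5904


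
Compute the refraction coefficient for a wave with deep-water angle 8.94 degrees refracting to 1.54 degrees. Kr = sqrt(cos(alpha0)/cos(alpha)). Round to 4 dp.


Kr = sqrt(cos(alpha0) / cos(alpha))
cos(8.94) = 0.987852
cos(1.54) = 0.999639
Kr = sqrt(0.987852 / 0.999639)
Kr = sqrt(0.988209)
Kr = 0.9941

0.9941


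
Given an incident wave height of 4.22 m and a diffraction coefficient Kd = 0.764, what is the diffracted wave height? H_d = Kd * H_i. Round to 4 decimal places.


H_d = Kd * H_i
H_d = 0.764 * 4.22
H_d = 3.2241 m

3.2241


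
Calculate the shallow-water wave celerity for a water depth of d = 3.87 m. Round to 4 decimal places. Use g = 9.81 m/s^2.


Using the shallow-water approximation:
C = sqrt(g * d) = sqrt(9.81 * 3.87)
C = sqrt(37.9647)
C = 6.1616 m/s

6.1616


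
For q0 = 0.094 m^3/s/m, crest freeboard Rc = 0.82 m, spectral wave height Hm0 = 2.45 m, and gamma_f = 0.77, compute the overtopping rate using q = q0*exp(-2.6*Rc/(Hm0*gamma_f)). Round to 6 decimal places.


q = q0 * exp(-2.6 * Rc / (Hm0 * gamma_f))
Exponent = -2.6 * 0.82 / (2.45 * 0.77)
= -2.6 * 0.82 / 1.8865
= -1.130135
exp(-1.130135) = 0.322990
q = 0.094 * 0.322990
q = 0.030361 m^3/s/m

0.030361


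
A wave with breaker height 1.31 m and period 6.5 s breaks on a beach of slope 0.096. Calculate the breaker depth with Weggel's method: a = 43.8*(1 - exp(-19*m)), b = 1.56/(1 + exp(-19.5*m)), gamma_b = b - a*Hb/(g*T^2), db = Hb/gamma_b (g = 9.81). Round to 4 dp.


a = 43.8 * (1 - exp(-19 * m))
exp(-19 * 0.096) = exp(-1.8240) = 0.161379
a = 43.8 * (1 - 0.161379) = 36.731602
b = 1.56 / (1 + exp(-19.5 * m))
exp(-19.5 * 0.096) = exp(-1.8720) = 0.153816
b = 1.56 / (1 + 0.153816) = 1.352036
Hb / (g * T^2) = 1.31 / (9.81 * 6.5^2) = 1.31 / 414.4725 = 0.00316064
gamma_b = b - a * Hb/(g*T^2) = 1.352036 - 36.731602 * 0.00316064 = 1.235940
db = Hb / gamma_b = 1.31 / 1.235940
db = 1.0599 m

1.0599


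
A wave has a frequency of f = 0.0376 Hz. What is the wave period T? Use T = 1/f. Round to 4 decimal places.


T = 1 / f
T = 1 / 0.0376
T = 26.5957 s

26.5957


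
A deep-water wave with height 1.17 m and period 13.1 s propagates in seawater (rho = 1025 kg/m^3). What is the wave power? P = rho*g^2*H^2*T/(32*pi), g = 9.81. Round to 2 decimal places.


P = rho * g^2 * H^2 * T / (32 * pi)
P = 1025 * 9.81^2 * 1.17^2 * 13.1 / (32 * pi)
P = 1025 * 96.2361 * 1.3689 * 13.1 / 100.53096
P = 17595.64 W/m

17595.64


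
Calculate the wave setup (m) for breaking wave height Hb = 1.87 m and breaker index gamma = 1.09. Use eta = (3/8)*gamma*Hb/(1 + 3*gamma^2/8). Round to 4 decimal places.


eta = (3/8) * gamma * Hb / (1 + 3*gamma^2/8)
Numerator = (3/8) * 1.09 * 1.87 = 0.764363
Denominator = 1 + 3*1.09^2/8 = 1 + 0.445538 = 1.445538
eta = 0.764363 / 1.445538
eta = 0.5288 m

0.5288


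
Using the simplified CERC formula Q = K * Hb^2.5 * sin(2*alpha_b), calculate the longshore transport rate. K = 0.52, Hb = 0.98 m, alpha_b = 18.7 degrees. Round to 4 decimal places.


Q = K * Hb^2.5 * sin(2 * alpha_b)
Hb^2.5 = 0.98^2.5 = 0.950747
sin(2 * 18.7) = sin(37.4) = 0.607376
Q = 0.52 * 0.950747 * 0.607376
Q = 0.3003 m^3/s

0.3003


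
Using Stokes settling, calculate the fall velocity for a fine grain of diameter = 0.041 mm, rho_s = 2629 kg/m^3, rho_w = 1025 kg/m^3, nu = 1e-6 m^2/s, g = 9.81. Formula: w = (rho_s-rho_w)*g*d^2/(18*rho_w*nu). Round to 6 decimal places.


w = (rho_s - rho_w) * g * d^2 / (18 * rho_w * nu)
d = 0.041 mm = 0.000041 m
rho_s - rho_w = 2629 - 1025 = 1604
Numerator = 1604 * 9.81 * (0.000041)^2 = 0.000026450938
Denominator = 18 * 1025 * 1e-6 = 0.018450
w = 0.001434 m/s

0.001434


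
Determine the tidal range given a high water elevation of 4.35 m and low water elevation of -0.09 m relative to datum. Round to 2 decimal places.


Tidal range = High water - Low water
Tidal range = 4.35 - (-0.09)
Tidal range = 4.44 m

4.44


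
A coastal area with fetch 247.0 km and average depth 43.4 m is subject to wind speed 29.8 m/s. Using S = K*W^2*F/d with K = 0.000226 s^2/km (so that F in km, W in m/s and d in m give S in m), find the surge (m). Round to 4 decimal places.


S = K * W^2 * F / d
W^2 = 29.8^2 = 888.04
S = 0.000226 * 888.04 * 247.0 / 43.4
Numerator = 0.000226 * 888.04 * 247.0 = 49.572169
S = 49.572169 / 43.4 = 1.1422 m

1.1422


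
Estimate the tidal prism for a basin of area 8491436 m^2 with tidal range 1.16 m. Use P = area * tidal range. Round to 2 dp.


Tidal prism = Area * Tidal range
P = 8491436 * 1.16
P = 9850065.76 m^3

9850065.76


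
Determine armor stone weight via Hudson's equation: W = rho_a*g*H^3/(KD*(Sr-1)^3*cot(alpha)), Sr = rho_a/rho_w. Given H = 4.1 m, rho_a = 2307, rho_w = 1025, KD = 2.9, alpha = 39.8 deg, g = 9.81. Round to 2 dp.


Sr = rho_a / rho_w = 2307 / 1025 = 2.250732
(Sr - 1) = 1.250732
(Sr - 1)^3 = 1.956557
cot(39.8) = 1 / tan(39.8) = 1 / 0.833169 = 1.200237
Numerator = 2307 * 9.81 * 4.1^3 = 1559797.3281
Denominator = 2.9 * 1.956557 * 1.200237 = 6.810164
W = 1559797.3281 / 6.810164
W = 229039.60 N

229039.60


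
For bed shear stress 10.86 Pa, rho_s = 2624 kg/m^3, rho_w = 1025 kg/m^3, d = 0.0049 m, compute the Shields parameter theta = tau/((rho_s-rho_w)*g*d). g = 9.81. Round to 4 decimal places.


theta = tau / ((rho_s - rho_w) * g * d)
rho_s - rho_w = 2624 - 1025 = 1599
Denominator = 1599 * 9.81 * 0.0049 = 76.862331
theta = 10.86 / 76.862331
theta = 0.1413

0.1413


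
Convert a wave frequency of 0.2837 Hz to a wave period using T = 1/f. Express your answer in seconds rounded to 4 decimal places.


T = 1 / f
T = 1 / 0.2837
T = 3.5249 s

3.5249


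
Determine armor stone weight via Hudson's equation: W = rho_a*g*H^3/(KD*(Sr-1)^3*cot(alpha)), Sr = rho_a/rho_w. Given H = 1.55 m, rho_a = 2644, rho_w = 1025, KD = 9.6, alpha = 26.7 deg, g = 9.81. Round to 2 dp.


Sr = rho_a / rho_w = 2644 / 1025 = 2.579512
(Sr - 1) = 1.579512
(Sr - 1)^3 = 3.940660
cot(26.7) = 1 / tan(26.7) = 1 / 0.502948 = 1.988279
Numerator = 2644 * 9.81 * 1.55^3 = 96588.5292
Denominator = 9.6 * 3.940660 * 1.988279 = 75.217248
W = 96588.5292 / 75.217248
W = 1284.13 N

1284.13


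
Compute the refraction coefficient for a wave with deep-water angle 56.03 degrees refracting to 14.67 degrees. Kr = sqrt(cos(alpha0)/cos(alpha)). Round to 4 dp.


Kr = sqrt(cos(alpha0) / cos(alpha))
cos(56.03) = 0.558759
cos(14.67) = 0.967400
Kr = sqrt(0.558759 / 0.967400)
Kr = sqrt(0.577588)
Kr = 0.7600

0.7600


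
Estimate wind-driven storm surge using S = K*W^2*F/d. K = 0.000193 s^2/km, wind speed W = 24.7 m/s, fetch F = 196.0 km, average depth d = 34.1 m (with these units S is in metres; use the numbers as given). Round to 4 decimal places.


S = K * W^2 * F / d
W^2 = 24.7^2 = 610.09
S = 0.000193 * 610.09 * 196.0 / 34.1
Numerator = 0.000193 * 610.09 * 196.0 = 23.078485
S = 23.078485 / 34.1 = 0.6768 m

0.6768


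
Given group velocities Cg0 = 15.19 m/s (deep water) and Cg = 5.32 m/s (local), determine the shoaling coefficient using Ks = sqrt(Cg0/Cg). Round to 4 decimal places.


Ks = sqrt(Cg0 / Cg)
Ks = sqrt(15.19 / 5.32)
Ks = sqrt(2.8553)
Ks = 1.6898

1.6898


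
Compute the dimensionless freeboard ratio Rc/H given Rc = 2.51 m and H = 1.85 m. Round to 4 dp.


Relative freeboard = Rc / H
= 2.51 / 1.85
= 1.3568

1.3568


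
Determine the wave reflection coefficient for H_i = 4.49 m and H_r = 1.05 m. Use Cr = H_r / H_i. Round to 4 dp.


Cr = H_r / H_i
Cr = 1.05 / 4.49
Cr = 0.2339

0.2339


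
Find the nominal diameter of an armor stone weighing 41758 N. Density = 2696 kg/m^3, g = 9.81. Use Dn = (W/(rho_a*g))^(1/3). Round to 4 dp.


V = W / (rho_a * g)
V = 41758 / (2696 * 9.81)
V = 41758 / 26447.76
V = 1.578886 m^3
Dn = V^(1/3) = 1.578886^(1/3)
Dn = 1.1644 m

1.1644


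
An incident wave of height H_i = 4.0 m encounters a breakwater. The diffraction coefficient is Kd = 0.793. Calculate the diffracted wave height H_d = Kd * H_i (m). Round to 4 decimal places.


H_d = Kd * H_i
H_d = 0.793 * 4.0
H_d = 3.1720 m

3.1720


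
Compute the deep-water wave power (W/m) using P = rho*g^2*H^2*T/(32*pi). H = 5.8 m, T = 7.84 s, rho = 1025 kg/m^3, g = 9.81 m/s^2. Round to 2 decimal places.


P = rho * g^2 * H^2 * T / (32 * pi)
P = 1025 * 9.81^2 * 5.8^2 * 7.84 / (32 * pi)
P = 1025 * 96.2361 * 33.6400 * 7.84 / 100.53096
P = 258782.01 W/m

258782.01


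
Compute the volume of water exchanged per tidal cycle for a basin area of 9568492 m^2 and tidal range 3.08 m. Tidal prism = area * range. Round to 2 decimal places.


Tidal prism = Area * Tidal range
P = 9568492 * 3.08
P = 29470955.36 m^3

29470955.36


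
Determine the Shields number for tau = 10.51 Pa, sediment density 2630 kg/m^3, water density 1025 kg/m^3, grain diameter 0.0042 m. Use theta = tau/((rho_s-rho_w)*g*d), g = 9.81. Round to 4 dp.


theta = tau / ((rho_s - rho_w) * g * d)
rho_s - rho_w = 2630 - 1025 = 1605
Denominator = 1605 * 9.81 * 0.0042 = 66.129210
theta = 10.51 / 66.129210
theta = 0.1589

0.1589


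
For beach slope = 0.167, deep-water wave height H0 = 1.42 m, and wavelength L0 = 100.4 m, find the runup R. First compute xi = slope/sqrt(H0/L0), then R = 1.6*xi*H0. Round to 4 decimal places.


xi = slope / sqrt(H0/L0)
H0/L0 = 1.42/100.4 = 0.014143
sqrt(0.014143) = 0.118926
xi = 0.167 / 0.118926 = 1.404233
R = 1.6 * xi * H0 = 1.6 * 1.404233 * 1.42
R = 3.1904 m

3.1904


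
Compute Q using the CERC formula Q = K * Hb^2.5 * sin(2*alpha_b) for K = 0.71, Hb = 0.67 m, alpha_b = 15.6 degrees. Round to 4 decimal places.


Q = K * Hb^2.5 * sin(2 * alpha_b)
Hb^2.5 = 0.67^2.5 = 0.367440
sin(2 * 15.6) = sin(31.2) = 0.518027
Q = 0.71 * 0.367440 * 0.518027
Q = 0.1351 m^3/s

0.1351


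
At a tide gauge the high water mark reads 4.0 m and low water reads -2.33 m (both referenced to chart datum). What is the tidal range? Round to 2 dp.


Tidal range = High water - Low water
Tidal range = 4.0 - (-2.33)
Tidal range = 6.33 m

6.33


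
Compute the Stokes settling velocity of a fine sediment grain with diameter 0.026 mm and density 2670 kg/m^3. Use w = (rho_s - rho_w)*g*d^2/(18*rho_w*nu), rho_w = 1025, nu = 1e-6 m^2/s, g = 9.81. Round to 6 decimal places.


w = (rho_s - rho_w) * g * d^2 / (18 * rho_w * nu)
d = 0.026 mm = 0.000026 m
rho_s - rho_w = 2670 - 1025 = 1645
Numerator = 1645 * 9.81 * (0.000026)^2 = 0.000010908916
Denominator = 18 * 1025 * 1e-6 = 0.018450
w = 0.000591 m/s

0.000591


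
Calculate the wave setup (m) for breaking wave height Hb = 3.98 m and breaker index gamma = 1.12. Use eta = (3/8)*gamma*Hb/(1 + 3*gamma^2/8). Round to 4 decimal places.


eta = (3/8) * gamma * Hb / (1 + 3*gamma^2/8)
Numerator = (3/8) * 1.12 * 3.98 = 1.671600
Denominator = 1 + 3*1.12^2/8 = 1 + 0.470400 = 1.470400
eta = 1.671600 / 1.470400
eta = 1.1368 m

1.1368


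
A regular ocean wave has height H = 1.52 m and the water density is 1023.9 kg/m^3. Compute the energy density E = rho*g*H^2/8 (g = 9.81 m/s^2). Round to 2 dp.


E = (1/8) * rho * g * H^2
E = (1/8) * 1023.9 * 9.81 * 1.52^2
E = 0.125 * 1023.9 * 9.81 * 2.3104
E = 2900.84 J/m^2

2900.84


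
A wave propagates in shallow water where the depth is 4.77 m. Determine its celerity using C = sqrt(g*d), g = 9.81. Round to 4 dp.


Using the shallow-water approximation:
C = sqrt(g * d) = sqrt(9.81 * 4.77)
C = sqrt(46.7937)
C = 6.8406 m/s

6.8406


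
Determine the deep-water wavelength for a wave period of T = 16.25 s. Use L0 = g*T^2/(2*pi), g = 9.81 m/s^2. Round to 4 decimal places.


L0 = g * T^2 / (2 * pi)
L0 = 9.81 * 16.25^2 / (2 * pi)
L0 = 9.81 * 264.0625 / 6.28319
L0 = 2590.4531 / 6.28319
L0 = 412.2834 m

412.2834


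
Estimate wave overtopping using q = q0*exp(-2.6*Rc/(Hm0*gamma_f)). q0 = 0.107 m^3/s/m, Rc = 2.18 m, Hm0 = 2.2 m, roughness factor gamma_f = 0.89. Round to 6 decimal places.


q = q0 * exp(-2.6 * Rc / (Hm0 * gamma_f))
Exponent = -2.6 * 2.18 / (2.2 * 0.89)
= -2.6 * 2.18 / 1.9580
= -2.894791
exp(-2.894791) = 0.055311
q = 0.107 * 0.055311
q = 0.005918 m^3/s/m

0.005918


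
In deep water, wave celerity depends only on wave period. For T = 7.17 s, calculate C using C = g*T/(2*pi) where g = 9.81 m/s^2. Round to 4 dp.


We use the deep-water celerity formula:
C = g * T / (2 * pi)
C = 9.81 * 7.17 / (2 * 3.14159...)
C = 70.337700 / 6.283185
C = 11.1946 m/s

11.1946


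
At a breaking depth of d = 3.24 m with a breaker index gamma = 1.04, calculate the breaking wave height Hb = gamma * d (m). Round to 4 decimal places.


Hb = gamma * d
Hb = 1.04 * 3.24
Hb = 3.3696 m

3.3696


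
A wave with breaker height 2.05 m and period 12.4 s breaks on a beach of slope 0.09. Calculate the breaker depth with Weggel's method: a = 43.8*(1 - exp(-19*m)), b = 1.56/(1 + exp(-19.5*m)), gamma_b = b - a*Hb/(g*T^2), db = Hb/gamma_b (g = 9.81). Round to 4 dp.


a = 43.8 * (1 - exp(-19 * m))
exp(-19 * 0.09) = exp(-1.7100) = 0.180866
a = 43.8 * (1 - 0.180866) = 35.878078
b = 1.56 / (1 + exp(-19.5 * m))
exp(-19.5 * 0.09) = exp(-1.7550) = 0.172907
b = 1.56 / (1 + 0.172907) = 1.330028
Hb / (g * T^2) = 2.05 / (9.81 * 12.4^2) = 2.05 / 1508.3856 = 0.00135907
gamma_b = b - a * Hb/(g*T^2) = 1.330028 - 35.878078 * 0.00135907 = 1.281268
db = Hb / gamma_b = 2.05 / 1.281268
db = 1.6000 m

1.6000


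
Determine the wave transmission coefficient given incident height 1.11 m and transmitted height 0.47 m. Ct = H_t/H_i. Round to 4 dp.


Ct = H_t / H_i
Ct = 0.47 / 1.11
Ct = 0.4234

0.4234


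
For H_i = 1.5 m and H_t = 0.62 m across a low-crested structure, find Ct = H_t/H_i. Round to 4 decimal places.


Ct = H_t / H_i
Ct = 0.62 / 1.5
Ct = 0.4133

0.4133


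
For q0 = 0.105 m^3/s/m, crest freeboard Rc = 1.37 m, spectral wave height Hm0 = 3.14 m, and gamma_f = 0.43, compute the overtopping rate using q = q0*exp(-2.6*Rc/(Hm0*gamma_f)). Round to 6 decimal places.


q = q0 * exp(-2.6 * Rc / (Hm0 * gamma_f))
Exponent = -2.6 * 1.37 / (3.14 * 0.43)
= -2.6 * 1.37 / 1.3502
= -2.638128
exp(-2.638128) = 0.071495
q = 0.105 * 0.071495
q = 0.007507 m^3/s/m

0.007507


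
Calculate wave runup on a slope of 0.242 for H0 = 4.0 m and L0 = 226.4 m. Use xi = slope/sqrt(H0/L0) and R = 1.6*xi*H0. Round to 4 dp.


xi = slope / sqrt(H0/L0)
H0/L0 = 4.0/226.4 = 0.017668
sqrt(0.017668) = 0.132920
xi = 0.242 / 0.132920 = 1.820638
R = 1.6 * xi * H0 = 1.6 * 1.820638 * 4.0
R = 11.6521 m

11.6521


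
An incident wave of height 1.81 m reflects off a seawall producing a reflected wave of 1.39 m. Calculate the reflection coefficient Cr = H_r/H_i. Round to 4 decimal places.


Cr = H_r / H_i
Cr = 1.39 / 1.81
Cr = 0.7680

0.7680


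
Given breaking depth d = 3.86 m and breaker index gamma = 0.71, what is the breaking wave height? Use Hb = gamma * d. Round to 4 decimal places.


Hb = gamma * d
Hb = 0.71 * 3.86
Hb = 2.7406 m

2.7406


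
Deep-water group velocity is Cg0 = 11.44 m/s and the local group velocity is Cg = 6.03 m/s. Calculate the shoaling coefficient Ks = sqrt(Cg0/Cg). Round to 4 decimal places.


Ks = sqrt(Cg0 / Cg)
Ks = sqrt(11.44 / 6.03)
Ks = sqrt(1.8972)
Ks = 1.3774

1.3774


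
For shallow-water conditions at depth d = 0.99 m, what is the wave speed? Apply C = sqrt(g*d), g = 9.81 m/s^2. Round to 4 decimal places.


Using the shallow-water approximation:
C = sqrt(g * d) = sqrt(9.81 * 0.99)
C = sqrt(9.7119)
C = 3.1164 m/s

3.1164


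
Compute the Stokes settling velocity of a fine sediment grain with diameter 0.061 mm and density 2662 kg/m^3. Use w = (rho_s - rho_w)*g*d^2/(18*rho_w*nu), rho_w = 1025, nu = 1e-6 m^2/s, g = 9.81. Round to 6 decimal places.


w = (rho_s - rho_w) * g * d^2 / (18 * rho_w * nu)
d = 0.061 mm = 0.000061 m
rho_s - rho_w = 2662 - 1025 = 1637
Numerator = 1637 * 9.81 * (0.000061)^2 = 0.000059755427
Denominator = 18 * 1025 * 1e-6 = 0.018450
w = 0.003239 m/s

0.003239


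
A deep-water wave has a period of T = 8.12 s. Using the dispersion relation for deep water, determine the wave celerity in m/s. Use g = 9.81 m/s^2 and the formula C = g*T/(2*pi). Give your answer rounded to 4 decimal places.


We use the deep-water celerity formula:
C = g * T / (2 * pi)
C = 9.81 * 8.12 / (2 * 3.14159...)
C = 79.657200 / 6.283185
C = 12.6778 m/s

12.6778


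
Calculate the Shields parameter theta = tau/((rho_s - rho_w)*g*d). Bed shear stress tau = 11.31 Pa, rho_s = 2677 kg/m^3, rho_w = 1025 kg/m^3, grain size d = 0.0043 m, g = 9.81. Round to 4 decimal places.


theta = tau / ((rho_s - rho_w) * g * d)
rho_s - rho_w = 2677 - 1025 = 1652
Denominator = 1652 * 9.81 * 0.0043 = 69.686316
theta = 11.31 / 69.686316
theta = 0.1623

0.1623


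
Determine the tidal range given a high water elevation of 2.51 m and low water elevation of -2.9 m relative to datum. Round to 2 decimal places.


Tidal range = High water - Low water
Tidal range = 2.51 - (-2.9)
Tidal range = 5.41 m

5.41


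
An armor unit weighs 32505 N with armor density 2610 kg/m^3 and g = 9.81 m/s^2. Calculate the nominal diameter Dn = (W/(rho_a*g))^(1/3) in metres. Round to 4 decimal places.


V = W / (rho_a * g)
V = 32505 / (2610 * 9.81)
V = 32505 / 25604.10
V = 1.269523 m^3
Dn = V^(1/3) = 1.269523^(1/3)
Dn = 1.0828 m

1.0828


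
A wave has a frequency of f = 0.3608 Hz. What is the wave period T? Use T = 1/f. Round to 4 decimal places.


T = 1 / f
T = 1 / 0.3608
T = 2.7716 s

2.7716


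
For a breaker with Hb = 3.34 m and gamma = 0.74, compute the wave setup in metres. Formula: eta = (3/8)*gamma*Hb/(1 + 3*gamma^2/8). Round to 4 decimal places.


eta = (3/8) * gamma * Hb / (1 + 3*gamma^2/8)
Numerator = (3/8) * 0.74 * 3.34 = 0.926850
Denominator = 1 + 3*0.74^2/8 = 1 + 0.205350 = 1.205350
eta = 0.926850 / 1.205350
eta = 0.7689 m

0.7689


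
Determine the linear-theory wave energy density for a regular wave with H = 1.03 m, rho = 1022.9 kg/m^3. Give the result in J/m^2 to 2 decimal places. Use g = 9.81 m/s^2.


E = (1/8) * rho * g * H^2
E = (1/8) * 1022.9 * 9.81 * 1.03^2
E = 0.125 * 1022.9 * 9.81 * 1.0609
E = 1330.72 J/m^2

1330.72


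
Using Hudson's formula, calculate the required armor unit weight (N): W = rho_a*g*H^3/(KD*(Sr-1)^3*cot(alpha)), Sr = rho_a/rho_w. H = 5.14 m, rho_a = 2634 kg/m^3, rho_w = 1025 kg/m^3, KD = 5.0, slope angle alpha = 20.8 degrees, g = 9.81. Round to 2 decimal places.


Sr = rho_a / rho_w = 2634 / 1025 = 2.569756
(Sr - 1) = 1.569756
(Sr - 1)^3 = 3.868090
cot(20.8) = 1 / tan(20.8) = 1 / 0.379864 = 2.632519
Numerator = 2634 * 9.81 * 5.14^3 = 3508925.3985
Denominator = 5.0 * 3.868090 * 2.632519 = 50.914090
W = 3508925.3985 / 50.914090
W = 68918.55 N

68918.55


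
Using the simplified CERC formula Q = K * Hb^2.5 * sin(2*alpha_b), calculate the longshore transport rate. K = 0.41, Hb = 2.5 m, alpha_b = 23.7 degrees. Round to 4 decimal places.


Q = K * Hb^2.5 * sin(2 * alpha_b)
Hb^2.5 = 2.5^2.5 = 9.882118
sin(2 * 23.7) = sin(47.4) = 0.736097
Q = 0.41 * 9.882118 * 0.736097
Q = 2.9824 m^3/s

2.9824


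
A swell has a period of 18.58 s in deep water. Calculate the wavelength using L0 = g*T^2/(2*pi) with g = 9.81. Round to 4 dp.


L0 = g * T^2 / (2 * pi)
L0 = 9.81 * 18.58^2 / (2 * pi)
L0 = 9.81 * 345.2164 / 6.28319
L0 = 3386.5729 / 6.28319
L0 = 538.9898 m

538.9898


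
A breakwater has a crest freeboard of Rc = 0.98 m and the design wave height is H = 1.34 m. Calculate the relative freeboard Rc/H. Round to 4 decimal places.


Relative freeboard = Rc / H
= 0.98 / 1.34
= 0.7313

0.7313


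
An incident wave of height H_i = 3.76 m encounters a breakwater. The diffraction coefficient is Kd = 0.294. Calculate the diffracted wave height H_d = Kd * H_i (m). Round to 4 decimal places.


H_d = Kd * H_i
H_d = 0.294 * 3.76
H_d = 1.1054 m

1.1054


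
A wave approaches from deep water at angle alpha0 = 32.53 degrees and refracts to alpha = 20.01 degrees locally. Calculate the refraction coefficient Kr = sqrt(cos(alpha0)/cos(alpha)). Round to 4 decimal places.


Kr = sqrt(cos(alpha0) / cos(alpha))
cos(32.53) = 0.843110
cos(20.01) = 0.939633
Kr = sqrt(0.843110 / 0.939633)
Kr = sqrt(0.897276)
Kr = 0.9472

0.9472


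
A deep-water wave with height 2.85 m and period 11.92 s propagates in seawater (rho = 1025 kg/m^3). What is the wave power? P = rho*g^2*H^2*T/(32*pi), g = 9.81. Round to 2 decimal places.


P = rho * g^2 * H^2 * T / (32 * pi)
P = 1025 * 9.81^2 * 2.85^2 * 11.92 / (32 * pi)
P = 1025 * 96.2361 * 8.1225 * 11.92 / 100.53096
P = 95000.96 W/m

95000.96


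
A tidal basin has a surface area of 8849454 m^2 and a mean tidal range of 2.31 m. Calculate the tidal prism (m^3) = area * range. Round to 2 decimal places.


Tidal prism = Area * Tidal range
P = 8849454 * 2.31
P = 20442238.74 m^3

20442238.74


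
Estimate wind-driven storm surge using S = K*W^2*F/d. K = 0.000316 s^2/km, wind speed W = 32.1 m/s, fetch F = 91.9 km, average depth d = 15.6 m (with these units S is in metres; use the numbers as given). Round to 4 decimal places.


S = K * W^2 * F / d
W^2 = 32.1^2 = 1030.41
S = 0.000316 * 1030.41 * 91.9 / 15.6
Numerator = 0.000316 * 1030.41 * 91.9 = 29.923519
S = 29.923519 / 15.6 = 1.9182 m

1.9182


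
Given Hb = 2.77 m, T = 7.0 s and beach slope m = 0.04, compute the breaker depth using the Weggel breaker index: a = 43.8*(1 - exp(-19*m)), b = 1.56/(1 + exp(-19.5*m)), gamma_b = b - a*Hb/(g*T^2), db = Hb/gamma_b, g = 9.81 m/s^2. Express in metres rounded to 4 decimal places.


a = 43.8 * (1 - exp(-19 * m))
exp(-19 * 0.04) = exp(-0.7600) = 0.467666
a = 43.8 * (1 - 0.467666) = 23.316210
b = 1.56 / (1 + exp(-19.5 * m))
exp(-19.5 * 0.04) = exp(-0.7800) = 0.458406
b = 1.56 / (1 + 0.458406) = 1.069661
Hb / (g * T^2) = 2.77 / (9.81 * 7.0^2) = 2.77 / 480.6900 = 0.00576255
gamma_b = b - a * Hb/(g*T^2) = 1.069661 - 23.316210 * 0.00576255 = 0.935300
db = Hb / gamma_b = 2.77 / 0.935300
db = 2.9616 m

2.9616


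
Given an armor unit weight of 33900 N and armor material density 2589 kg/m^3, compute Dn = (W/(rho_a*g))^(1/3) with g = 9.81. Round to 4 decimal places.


V = W / (rho_a * g)
V = 33900 / (2589 * 9.81)
V = 33900 / 25398.09
V = 1.334746 m^3
Dn = V^(1/3) = 1.334746^(1/3)
Dn = 1.1010 m

1.1010


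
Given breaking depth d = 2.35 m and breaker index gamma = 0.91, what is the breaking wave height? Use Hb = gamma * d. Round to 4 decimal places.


Hb = gamma * d
Hb = 0.91 * 2.35
Hb = 2.1385 m

2.1385


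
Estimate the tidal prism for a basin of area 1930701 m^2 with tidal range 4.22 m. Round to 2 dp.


Tidal prism = Area * Tidal range
P = 1930701 * 4.22
P = 8147558.22 m^3

8147558.22


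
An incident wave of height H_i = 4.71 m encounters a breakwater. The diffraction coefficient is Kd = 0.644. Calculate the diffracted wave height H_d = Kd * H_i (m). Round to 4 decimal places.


H_d = Kd * H_i
H_d = 0.644 * 4.71
H_d = 3.0332 m

3.0332


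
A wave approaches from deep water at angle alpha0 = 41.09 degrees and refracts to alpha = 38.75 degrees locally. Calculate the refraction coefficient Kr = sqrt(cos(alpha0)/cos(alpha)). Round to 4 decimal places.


Kr = sqrt(cos(alpha0) / cos(alpha))
cos(41.09) = 0.753678
cos(38.75) = 0.779884
Kr = sqrt(0.753678 / 0.779884)
Kr = sqrt(0.966397)
Kr = 0.9831

0.9831


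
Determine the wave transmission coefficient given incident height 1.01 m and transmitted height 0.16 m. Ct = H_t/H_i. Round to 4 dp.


Ct = H_t / H_i
Ct = 0.16 / 1.01
Ct = 0.1584

0.1584


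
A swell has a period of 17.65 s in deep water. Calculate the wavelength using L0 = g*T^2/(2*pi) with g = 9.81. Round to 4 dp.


L0 = g * T^2 / (2 * pi)
L0 = 9.81 * 17.65^2 / (2 * pi)
L0 = 9.81 * 311.5225 / 6.28319
L0 = 3056.0357 / 6.28319
L0 = 486.3832 m

486.3832


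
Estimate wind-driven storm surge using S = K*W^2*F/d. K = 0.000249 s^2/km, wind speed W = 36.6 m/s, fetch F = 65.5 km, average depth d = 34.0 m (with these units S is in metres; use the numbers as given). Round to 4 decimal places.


S = K * W^2 * F / d
W^2 = 36.6^2 = 1339.56
S = 0.000249 * 1339.56 * 65.5 / 34.0
Numerator = 0.000249 * 1339.56 * 65.5 = 21.847554
S = 21.847554 / 34.0 = 0.6426 m

0.6426


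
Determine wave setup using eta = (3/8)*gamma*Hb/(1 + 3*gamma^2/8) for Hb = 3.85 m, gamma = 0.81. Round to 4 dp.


eta = (3/8) * gamma * Hb / (1 + 3*gamma^2/8)
Numerator = (3/8) * 0.81 * 3.85 = 1.169438
Denominator = 1 + 3*0.81^2/8 = 1 + 0.246038 = 1.246038
eta = 1.169438 / 1.246038
eta = 0.9385 m

0.9385


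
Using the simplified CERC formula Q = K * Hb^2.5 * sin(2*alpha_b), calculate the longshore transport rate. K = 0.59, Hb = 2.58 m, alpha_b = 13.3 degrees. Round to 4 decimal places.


Q = K * Hb^2.5 * sin(2 * alpha_b)
Hb^2.5 = 2.58^2.5 = 10.691762
sin(2 * 13.3) = sin(26.6) = 0.447759
Q = 0.59 * 10.691762 * 0.447759
Q = 2.8245 m^3/s

2.8245


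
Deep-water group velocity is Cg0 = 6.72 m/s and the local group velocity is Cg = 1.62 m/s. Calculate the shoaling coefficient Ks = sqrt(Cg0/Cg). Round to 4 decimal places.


Ks = sqrt(Cg0 / Cg)
Ks = sqrt(6.72 / 1.62)
Ks = sqrt(4.1481)
Ks = 2.0367

2.0367


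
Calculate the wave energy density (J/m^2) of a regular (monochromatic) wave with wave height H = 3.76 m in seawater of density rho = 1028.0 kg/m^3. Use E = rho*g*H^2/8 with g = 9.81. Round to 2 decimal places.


E = (1/8) * rho * g * H^2
E = (1/8) * 1028.0 * 9.81 * 3.76^2
E = 0.125 * 1028.0 * 9.81 * 14.1376
E = 17821.65 J/m^2

17821.65


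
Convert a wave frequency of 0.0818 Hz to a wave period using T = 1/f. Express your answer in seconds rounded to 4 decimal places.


T = 1 / f
T = 1 / 0.0818
T = 12.2249 s

12.2249


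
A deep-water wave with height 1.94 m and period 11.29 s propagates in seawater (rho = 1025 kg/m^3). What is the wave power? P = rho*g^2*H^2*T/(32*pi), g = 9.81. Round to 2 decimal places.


P = rho * g^2 * H^2 * T / (32 * pi)
P = 1025 * 9.81^2 * 1.94^2 * 11.29 / (32 * pi)
P = 1025 * 96.2361 * 3.7636 * 11.29 / 100.53096
P = 41692.64 W/m

41692.64


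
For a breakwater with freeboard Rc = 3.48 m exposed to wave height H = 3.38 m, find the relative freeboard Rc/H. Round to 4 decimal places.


Relative freeboard = Rc / H
= 3.48 / 3.38
= 1.0296

1.0296


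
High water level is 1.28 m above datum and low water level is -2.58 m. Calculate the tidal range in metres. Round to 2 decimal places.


Tidal range = High water - Low water
Tidal range = 1.28 - (-2.58)
Tidal range = 3.86 m

3.86


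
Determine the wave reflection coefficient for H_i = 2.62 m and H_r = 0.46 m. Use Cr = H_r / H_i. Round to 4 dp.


Cr = H_r / H_i
Cr = 0.46 / 2.62
Cr = 0.1756

0.1756


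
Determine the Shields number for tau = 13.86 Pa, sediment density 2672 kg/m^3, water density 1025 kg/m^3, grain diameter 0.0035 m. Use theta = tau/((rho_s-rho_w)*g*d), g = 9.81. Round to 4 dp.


theta = tau / ((rho_s - rho_w) * g * d)
rho_s - rho_w = 2672 - 1025 = 1647
Denominator = 1647 * 9.81 * 0.0035 = 56.549745
theta = 13.86 / 56.549745
theta = 0.2451

0.2451


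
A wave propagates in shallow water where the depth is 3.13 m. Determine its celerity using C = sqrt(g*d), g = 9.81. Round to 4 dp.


Using the shallow-water approximation:
C = sqrt(g * d) = sqrt(9.81 * 3.13)
C = sqrt(30.7053)
C = 5.5412 m/s

5.5412


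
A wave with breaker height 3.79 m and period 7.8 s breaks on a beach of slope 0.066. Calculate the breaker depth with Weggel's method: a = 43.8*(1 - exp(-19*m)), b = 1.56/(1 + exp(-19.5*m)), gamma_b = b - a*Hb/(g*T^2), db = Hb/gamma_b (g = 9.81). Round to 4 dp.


a = 43.8 * (1 - exp(-19 * m))
exp(-19 * 0.066) = exp(-1.2540) = 0.285361
a = 43.8 * (1 - 0.285361) = 31.301185
b = 1.56 / (1 + exp(-19.5 * m))
exp(-19.5 * 0.066) = exp(-1.2870) = 0.276098
b = 1.56 / (1 + 0.276098) = 1.222477
Hb / (g * T^2) = 3.79 / (9.81 * 7.8^2) = 3.79 / 596.8404 = 0.00635011
gamma_b = b - a * Hb/(g*T^2) = 1.222477 - 31.301185 * 0.00635011 = 1.023711
db = Hb / gamma_b = 3.79 / 1.023711
db = 3.7022 m

3.7022


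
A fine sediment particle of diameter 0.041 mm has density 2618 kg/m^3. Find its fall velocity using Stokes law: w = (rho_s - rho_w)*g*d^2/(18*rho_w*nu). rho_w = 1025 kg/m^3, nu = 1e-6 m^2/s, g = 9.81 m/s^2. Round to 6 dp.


w = (rho_s - rho_w) * g * d^2 / (18 * rho_w * nu)
d = 0.041 mm = 0.000041 m
rho_s - rho_w = 2618 - 1025 = 1593
Numerator = 1593 * 9.81 * (0.000041)^2 = 0.000026269542
Denominator = 18 * 1025 * 1e-6 = 0.018450
w = 0.001424 m/s

0.001424


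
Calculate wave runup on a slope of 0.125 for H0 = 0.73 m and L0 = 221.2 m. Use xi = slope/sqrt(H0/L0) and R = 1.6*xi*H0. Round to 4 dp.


xi = slope / sqrt(H0/L0)
H0/L0 = 0.73/221.2 = 0.003300
sqrt(0.003300) = 0.057447
xi = 0.125 / 0.057447 = 2.175911
R = 1.6 * xi * H0 = 1.6 * 2.175911 * 0.73
R = 2.5415 m

2.5415


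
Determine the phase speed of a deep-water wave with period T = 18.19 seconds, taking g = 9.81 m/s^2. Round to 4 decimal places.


We use the deep-water celerity formula:
C = g * T / (2 * pi)
C = 9.81 * 18.19 / (2 * 3.14159...)
C = 178.443900 / 6.283185
C = 28.4002 m/s

28.4002
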